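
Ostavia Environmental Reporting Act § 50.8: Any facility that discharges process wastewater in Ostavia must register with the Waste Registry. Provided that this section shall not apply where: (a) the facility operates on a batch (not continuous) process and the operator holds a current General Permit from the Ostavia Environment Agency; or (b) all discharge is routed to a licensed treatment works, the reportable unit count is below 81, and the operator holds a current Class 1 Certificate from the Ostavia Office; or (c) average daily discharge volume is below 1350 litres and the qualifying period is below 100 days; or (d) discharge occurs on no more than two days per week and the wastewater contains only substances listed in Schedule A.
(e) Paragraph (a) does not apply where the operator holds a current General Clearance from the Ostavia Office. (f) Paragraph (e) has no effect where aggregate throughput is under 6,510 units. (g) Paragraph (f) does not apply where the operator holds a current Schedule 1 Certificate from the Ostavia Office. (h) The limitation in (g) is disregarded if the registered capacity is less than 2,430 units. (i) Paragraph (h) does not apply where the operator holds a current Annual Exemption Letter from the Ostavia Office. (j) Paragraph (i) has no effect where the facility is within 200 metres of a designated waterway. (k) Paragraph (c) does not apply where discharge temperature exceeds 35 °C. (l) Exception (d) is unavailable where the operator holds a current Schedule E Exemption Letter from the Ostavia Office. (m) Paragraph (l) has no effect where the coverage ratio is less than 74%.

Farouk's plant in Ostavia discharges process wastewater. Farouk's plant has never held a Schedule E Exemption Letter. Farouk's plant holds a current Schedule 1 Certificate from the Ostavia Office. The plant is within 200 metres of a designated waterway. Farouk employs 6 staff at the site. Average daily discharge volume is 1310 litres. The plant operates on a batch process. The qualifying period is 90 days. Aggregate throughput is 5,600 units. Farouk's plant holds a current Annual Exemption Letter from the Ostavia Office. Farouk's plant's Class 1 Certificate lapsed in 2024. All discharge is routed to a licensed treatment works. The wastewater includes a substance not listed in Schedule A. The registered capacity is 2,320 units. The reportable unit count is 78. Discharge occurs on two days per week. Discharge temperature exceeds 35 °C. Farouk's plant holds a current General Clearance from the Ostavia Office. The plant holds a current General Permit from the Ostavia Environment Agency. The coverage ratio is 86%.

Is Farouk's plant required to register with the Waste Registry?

All of (a)'s requirements are met (the facility operates on a batch process; a current General Permit is held). Applying paragraphs (e)–(j): (e) operates (a current General Clearance is held), but is itself disapplied by (f): (f) applies — aggregate throughput is 5,600 units, under the 6,510 units limit. (g) would limit (f) — a current Schedule 1 Certificate is held — but (h) sets (g) aside: (h) operates against (g): the registered capacity is 2,320 units, less than the 2,430 units limit. (i) operates (a current Annual Exemption Letter is held), but is itself disapplied by (j): (j) operates against (i): the plant is within 200 m of a designated waterway. Exception (a) stands.
Exception (b) does not apply: the Class 1 Certificate is not current.
All of (c)'s requirements are met (average daily discharge volume is 1310 litres, below the 1350 litres limit; the qualifying period is 90 days, below the 100 days limit). However, paragraph (k) must be considered: (k) operates against (c): discharge temperature exceeds 35 °C. Exception (c) does not apply.
Exception (d) requires that the wastewater contains only substances listed in Schedule A; but the wastewater includes a non-Schedule-A substance, so (d) is unavailable.

No — exception (a) applies; Farouk's plant is not required to register with the Waste Registry.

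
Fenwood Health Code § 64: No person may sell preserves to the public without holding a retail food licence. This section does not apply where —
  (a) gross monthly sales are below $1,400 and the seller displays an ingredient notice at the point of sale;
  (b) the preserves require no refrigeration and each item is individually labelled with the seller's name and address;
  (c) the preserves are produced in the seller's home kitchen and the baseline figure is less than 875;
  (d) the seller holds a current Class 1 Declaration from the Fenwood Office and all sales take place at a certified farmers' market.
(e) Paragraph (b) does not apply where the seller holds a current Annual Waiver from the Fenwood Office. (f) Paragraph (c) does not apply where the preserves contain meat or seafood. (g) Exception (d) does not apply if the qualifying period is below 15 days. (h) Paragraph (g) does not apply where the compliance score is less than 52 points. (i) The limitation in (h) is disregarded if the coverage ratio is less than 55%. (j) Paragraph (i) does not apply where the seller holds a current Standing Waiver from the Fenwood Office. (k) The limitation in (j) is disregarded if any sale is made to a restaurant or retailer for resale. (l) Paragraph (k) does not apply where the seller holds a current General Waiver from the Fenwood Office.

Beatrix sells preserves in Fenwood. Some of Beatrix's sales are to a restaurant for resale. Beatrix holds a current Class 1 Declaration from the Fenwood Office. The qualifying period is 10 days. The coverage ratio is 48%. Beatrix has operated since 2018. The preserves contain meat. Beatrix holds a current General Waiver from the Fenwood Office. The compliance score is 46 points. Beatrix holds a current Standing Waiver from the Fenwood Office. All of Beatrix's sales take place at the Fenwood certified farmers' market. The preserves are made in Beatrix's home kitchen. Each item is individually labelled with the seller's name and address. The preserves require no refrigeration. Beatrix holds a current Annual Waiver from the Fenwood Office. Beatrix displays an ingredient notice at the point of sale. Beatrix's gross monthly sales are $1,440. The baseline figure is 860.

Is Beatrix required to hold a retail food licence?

No — exception (d) applies; Beatrix is not required to hold a retail food licence.

Exception (a) requires that gross monthly sales are below $1,400; but gross monthly sales are $1,440, not below $1,400, so (a) is unavailable.
Exception (b) is satisfied on its face — the preserves are shelf-stable; items are individually labelled. But applying paragraph (e): (e) operates against (b): a current Annual Waiver is held. (b) is therefore removed.
Exception (c) is satisfied on its face — the preserves are home-kitchen produced; the baseline figure is 860, less than the 875 limit. But: (f) applies — the preserves contain meat. (c) is therefore removed.
All of (d)'s requirements are met (a current Class 1 Declaration is held; all sales are at a certified farmers' market). Applying paragraphs (g)–(l): (g) operates (the qualifying period is 10 days, below the 15 days limit), but is itself disapplied by (h): (h) operates against (g): the compliance score is 46 points, less than the 52 points limit. (i) applies (the coverage ratio is 48%, less than the 55% limit), but is overridden by (j): (j) operates against (i): a current Standing Waiver is held. (k) applies (some sales are to a restaurant for resale), but is set aside by (l): (l) operates against (k): a current General Waiver is held. Exception (d) stands.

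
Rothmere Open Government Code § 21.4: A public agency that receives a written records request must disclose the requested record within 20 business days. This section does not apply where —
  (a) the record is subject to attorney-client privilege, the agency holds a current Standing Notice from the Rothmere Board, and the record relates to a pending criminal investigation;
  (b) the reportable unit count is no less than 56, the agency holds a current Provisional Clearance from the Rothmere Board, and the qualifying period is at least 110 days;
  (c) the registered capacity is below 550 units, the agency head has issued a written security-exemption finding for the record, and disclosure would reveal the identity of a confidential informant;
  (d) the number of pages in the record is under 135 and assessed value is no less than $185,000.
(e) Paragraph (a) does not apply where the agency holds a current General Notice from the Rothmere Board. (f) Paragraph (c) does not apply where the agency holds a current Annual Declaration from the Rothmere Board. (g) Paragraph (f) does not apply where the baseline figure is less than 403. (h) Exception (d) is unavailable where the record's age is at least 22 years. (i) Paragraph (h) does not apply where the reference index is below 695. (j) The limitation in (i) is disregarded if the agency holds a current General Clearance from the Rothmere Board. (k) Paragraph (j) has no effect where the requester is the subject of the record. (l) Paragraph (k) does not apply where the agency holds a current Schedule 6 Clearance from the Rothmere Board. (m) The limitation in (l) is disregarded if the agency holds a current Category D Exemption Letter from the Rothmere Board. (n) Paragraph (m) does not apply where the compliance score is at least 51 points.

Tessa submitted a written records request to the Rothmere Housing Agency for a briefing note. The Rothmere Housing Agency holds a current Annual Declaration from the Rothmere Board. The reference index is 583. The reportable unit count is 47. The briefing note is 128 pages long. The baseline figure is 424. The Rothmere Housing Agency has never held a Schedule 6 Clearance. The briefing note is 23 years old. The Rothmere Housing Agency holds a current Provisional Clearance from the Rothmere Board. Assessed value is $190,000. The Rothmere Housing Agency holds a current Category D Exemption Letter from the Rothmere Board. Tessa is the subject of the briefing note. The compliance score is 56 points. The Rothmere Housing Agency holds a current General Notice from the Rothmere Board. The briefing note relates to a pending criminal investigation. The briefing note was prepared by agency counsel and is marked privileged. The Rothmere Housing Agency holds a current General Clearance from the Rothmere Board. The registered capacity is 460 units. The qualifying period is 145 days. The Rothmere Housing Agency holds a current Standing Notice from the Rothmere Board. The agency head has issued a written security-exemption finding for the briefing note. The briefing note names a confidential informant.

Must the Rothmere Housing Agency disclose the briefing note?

No — exception (d) applies; the Rothmere Housing Agency is not required to disclose the briefing note.

Exception (a): the briefing note is privileged; a current Standing Notice is held; the briefing note relates to a pending investigation — every condition holds. But applying paragraph (e): (e) applies — a current General Notice is held. So (a) is unavailable.
Exception (b) does not apply: the reportable unit count is 47, short of 56.
Exception (c): the registered capacity is 460 units, below the 550 units limit; a written security-exemption finding has been issued; the briefing note names a confidential informant — every condition holds. But: (f) operates against (c): a current Annual Declaration is held. (g), which would lift (f), does not operate here — the baseline figure is 424, not less than 403. Exception (c) does not apply.
All of (d)'s requirements are met (the number of pages in the record is 128, under the 135 limit; assessed value is $190,000, meeting the $185,000 threshold). As to paragraphs (h)–(n): (h) would limit (d) — the record's age is 23 years, meeting the 22 years threshold — but (i) sets (h) aside: (i) operates — the reference index is 583, below the 695 limit. (j) operates (a current General Clearance is held), but is itself disapplied by (k): (k) operates against (j): Tessa is the subject of the briefing note. (l) is not engaged (there is no Schedule 6 Clearance in force), so (k) stands. So (d) applies.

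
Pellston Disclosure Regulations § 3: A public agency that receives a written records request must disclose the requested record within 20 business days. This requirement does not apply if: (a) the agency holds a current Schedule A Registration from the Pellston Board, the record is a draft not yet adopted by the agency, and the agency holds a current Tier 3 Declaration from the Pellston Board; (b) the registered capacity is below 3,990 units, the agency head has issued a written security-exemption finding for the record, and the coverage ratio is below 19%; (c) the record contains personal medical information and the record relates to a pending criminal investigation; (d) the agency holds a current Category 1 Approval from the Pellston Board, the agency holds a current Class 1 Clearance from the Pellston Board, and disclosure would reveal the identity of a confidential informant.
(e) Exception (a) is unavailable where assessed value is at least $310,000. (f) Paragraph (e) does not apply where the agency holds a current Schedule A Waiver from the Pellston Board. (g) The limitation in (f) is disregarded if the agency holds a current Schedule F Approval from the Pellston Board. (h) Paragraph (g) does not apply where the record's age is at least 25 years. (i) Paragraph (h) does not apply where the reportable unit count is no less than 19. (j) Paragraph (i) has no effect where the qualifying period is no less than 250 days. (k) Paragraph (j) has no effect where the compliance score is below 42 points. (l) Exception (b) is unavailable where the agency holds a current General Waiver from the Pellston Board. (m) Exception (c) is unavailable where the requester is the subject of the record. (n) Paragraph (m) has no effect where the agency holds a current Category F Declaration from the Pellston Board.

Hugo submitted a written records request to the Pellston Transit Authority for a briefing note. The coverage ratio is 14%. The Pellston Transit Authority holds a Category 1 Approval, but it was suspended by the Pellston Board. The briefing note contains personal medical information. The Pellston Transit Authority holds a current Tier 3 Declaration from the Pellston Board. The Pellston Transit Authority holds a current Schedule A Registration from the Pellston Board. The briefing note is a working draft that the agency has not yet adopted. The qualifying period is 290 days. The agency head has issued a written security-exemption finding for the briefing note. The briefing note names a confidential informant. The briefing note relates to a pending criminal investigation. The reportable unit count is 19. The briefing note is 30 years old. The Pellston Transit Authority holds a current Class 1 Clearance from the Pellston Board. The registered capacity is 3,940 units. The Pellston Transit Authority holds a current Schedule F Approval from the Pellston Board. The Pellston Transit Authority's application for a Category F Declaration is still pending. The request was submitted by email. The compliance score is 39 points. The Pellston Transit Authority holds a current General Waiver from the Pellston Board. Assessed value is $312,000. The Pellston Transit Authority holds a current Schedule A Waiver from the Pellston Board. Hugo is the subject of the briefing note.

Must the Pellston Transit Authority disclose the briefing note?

Yes — the Pellston Transit Authority must disclose the briefing note.

Exception (a): a current Schedule A Registration is held; the briefing note is an unadopted draft; a current Tier 3 Declaration is held — every condition holds. But applying paragraphs (e)–(k): (e) operates against (a): assessed value is $312,000, meeting the $310,000 threshold. (f) applies (a current Schedule A Waiver is held), but yields to (g): (g) operates against (f): a current Schedule F Approval is held. (h) is engaged (the record's age is 30 years, meeting the 25 years threshold), but yields to (i): (i) operates against (h): the reportable unit count is 19, meeting the 19 threshold. (j) is engaged (the qualifying period is 290 days, meeting the 250 days threshold), but is set aside by (k): (k) is engaged — the compliance score is 39 points, below the 42 points limit. Exception (a) does not apply.
All of (b)'s requirements are met (the registered capacity is 3,940 units, below the 3,990 units limit; a written security-exemption finding has been issued; the coverage ratio is 14%, below the 19% limit). But: (l) operates against (b): a current General Waiver is held. (b) is therefore removed.
All of (c)'s requirements are met (the briefing note contains personal medical information; the briefing note relates to a pending investigation). Turning to paragraphs (m)–(n): (m) applies — Hugo is the subject of the briefing note. (n), which would lift (m), is inapplicable — there is no Category F Declaration in force. So (c) is unavailable.
Exception (d) does not apply: the Category 1 Approval is not current.
None of the exceptions is available; § 3 applies in full.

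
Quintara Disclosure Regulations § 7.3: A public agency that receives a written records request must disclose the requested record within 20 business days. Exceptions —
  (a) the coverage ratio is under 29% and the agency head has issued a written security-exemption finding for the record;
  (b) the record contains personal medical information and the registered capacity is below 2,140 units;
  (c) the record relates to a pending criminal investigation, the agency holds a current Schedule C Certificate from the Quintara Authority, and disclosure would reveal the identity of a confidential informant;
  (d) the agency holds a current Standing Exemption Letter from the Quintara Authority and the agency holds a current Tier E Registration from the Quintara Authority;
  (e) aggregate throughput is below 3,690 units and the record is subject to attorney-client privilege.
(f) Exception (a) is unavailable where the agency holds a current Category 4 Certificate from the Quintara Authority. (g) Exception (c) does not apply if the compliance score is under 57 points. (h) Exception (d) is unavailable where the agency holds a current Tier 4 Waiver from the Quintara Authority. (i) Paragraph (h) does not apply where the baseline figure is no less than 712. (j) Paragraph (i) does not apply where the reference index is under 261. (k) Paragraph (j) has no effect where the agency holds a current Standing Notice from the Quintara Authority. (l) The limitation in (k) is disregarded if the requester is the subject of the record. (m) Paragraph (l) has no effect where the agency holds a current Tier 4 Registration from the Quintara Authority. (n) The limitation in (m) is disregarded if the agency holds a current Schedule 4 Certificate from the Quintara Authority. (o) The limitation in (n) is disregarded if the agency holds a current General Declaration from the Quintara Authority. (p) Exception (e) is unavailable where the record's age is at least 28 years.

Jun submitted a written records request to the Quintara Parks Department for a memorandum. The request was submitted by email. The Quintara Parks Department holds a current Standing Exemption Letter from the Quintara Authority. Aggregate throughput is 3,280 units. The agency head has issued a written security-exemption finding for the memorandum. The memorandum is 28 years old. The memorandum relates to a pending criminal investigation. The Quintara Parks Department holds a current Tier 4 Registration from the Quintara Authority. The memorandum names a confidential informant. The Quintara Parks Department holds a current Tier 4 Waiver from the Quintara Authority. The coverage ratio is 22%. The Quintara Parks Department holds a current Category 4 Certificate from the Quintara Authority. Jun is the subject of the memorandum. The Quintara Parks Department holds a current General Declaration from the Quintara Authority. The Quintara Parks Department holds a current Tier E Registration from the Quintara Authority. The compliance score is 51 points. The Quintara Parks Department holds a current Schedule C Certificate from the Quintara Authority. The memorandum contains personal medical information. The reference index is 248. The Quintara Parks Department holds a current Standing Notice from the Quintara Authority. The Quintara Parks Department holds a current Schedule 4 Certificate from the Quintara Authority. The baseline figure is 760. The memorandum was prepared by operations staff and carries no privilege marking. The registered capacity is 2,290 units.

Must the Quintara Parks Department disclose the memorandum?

Exception (a) is satisfied on its face — the coverage ratio is 22%, under the 29% limit; a written security-exemption finding has been issued. However, paragraph (f) must be considered: (f) operates against (a): a current Category 4 Certificate is held. (a) is therefore removed.
Exception (b) requires that the registered capacity is below 2,140 units; but the registered capacity is 2,290 units, not below 2,140 units, so (b) is unavailable.
Exception (c) is satisfied on its face — the memorandum relates to a pending investigation; a current Schedule C Certificate is held; the memorandum names a confidential informant. Turning to paragraph (g): (g) is triggered — the compliance score is 51 points, under the 57 points limit. So (c) is unavailable.
All of (d)'s requirements are met (a current Standing Exemption Letter is held; a current Tier E Registration is held). Under paragraphs (h)–(o): (h) would limit (d) — a current Tier 4 Waiver is held — but (i) sets (h) aside: (i) operates against (h): the baseline figure is 760, meeting the 712 threshold. (j) would limit (i) — the reference index is 248, under the 261 limit — but (k) sets (j) aside: (k) is engaged — a current Standing Notice is held. (l) is triggered (Jun is the subject of the memorandum), but yields to (m): (m) is engaged — a current Tier 4 Registration is held. (n) would limit (m) — a current Schedule 4 Certificate is held — but (o) sets (n) aside: (o) operates against (n): a current General Declaration is held. (d) remains available.
Exception (e) does not apply: the memorandum carries no privilege marking.

No — exception (d) applies; the Quintara Parks Department is not required to disclose the memorandum.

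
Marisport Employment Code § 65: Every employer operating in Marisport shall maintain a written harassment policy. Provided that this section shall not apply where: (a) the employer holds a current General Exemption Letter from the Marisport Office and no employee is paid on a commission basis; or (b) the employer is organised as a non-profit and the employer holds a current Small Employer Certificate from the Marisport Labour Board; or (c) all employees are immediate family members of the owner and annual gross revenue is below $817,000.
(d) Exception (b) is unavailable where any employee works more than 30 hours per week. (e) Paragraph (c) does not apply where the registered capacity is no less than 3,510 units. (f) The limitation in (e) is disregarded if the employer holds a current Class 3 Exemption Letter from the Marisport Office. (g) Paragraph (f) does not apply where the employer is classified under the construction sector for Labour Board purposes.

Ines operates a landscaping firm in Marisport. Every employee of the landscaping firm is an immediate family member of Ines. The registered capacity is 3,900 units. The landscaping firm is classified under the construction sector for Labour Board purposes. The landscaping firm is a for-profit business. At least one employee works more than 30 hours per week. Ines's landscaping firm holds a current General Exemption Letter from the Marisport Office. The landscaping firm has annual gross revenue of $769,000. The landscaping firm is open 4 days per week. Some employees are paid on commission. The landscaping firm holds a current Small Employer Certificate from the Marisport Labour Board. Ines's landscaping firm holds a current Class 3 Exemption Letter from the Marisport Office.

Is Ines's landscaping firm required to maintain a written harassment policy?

Exception (a) fails — some employees are paid on commission.
Exception (b) requires that the employer is organised as a non-profit; but the employer is for-profit, so (b) is unavailable.
Exception (c): every employee is an immediate family member; annual gross revenue is $769,000, below the $817,000 limit — every condition holds. Turning to paragraphs (e)–(g): (e) operates against (c): the registered capacity is 3,900 units, meeting the 3,510 units threshold. (f) would limit (e) — a current Class 3 Exemption Letter is held — but (g) sets (f) aside: (g) operates — the landscaping firm is classified under the construction sector. So (c) is unavailable.
No exception displaces § 65.

Yes — Ines's landscaping firm must maintain a written harassment policy.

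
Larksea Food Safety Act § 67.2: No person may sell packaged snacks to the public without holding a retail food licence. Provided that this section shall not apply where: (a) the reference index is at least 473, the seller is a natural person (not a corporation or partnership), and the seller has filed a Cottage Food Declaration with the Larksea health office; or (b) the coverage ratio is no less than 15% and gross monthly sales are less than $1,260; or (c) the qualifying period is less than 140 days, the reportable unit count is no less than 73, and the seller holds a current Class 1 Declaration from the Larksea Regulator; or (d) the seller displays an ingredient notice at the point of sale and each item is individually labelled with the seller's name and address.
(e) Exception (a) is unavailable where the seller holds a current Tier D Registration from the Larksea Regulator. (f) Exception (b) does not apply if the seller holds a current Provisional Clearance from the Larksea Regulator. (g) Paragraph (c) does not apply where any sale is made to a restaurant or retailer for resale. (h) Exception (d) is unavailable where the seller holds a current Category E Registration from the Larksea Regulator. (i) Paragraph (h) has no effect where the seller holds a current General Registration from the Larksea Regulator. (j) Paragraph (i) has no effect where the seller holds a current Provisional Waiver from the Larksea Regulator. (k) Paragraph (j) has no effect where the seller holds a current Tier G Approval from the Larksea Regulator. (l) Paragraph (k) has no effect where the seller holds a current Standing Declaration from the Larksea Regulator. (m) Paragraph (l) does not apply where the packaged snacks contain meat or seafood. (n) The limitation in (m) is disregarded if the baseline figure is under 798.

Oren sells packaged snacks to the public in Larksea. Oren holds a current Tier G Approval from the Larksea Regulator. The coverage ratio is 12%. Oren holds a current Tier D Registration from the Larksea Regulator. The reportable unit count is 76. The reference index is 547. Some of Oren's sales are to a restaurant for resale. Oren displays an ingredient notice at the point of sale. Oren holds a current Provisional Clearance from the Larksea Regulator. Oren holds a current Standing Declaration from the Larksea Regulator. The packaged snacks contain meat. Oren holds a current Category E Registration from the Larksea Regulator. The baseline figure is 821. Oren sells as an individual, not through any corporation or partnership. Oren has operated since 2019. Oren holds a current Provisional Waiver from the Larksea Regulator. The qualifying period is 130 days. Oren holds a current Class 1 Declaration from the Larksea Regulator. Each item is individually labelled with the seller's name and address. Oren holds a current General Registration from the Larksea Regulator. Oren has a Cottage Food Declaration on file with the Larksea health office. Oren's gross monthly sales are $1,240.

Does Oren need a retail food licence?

Exception (a) is satisfied on its face — the reference index is 547, meeting the 473 threshold; the seller is a natural person; a Cottage Food Declaration is on file. Turning to paragraph (e): (e) operates — a current Tier D Registration is held. Exception (a) does not apply.
Exception (b) fails — the coverage ratio is 12%, short of 15%.
All of (c)'s requirements are met (the qualifying period is 130 days, less than the 140 days limit; the reportable unit count is 76, meeting the 73 threshold; a current Class 1 Declaration is held). However, paragraph (g) must be considered: (g) operates against (c): some sales are to a restaurant for resale. (c) is therefore removed.
All of (d)'s requirements are met (an ingredient notice is displayed; items are individually labelled). Applying paragraphs (h)–(n): (h) would limit (d) — a current Category E Registration is held — but (i) sets (h) aside: (i) applies — a current General Registration is held. (j) is engaged (a current Provisional Waiver is held), but is itself disapplied by (k): (k) operates against (j): a current Tier G Approval is held. (l) applies (a current Standing Declaration is held), but is displaced by (m): (m) operates against (l): the packaged snacks contain meat. (n) is not engaged (the baseline figure is 821, not under 798), so (m) stands. Exception (d) stands.

No — exception (d) applies; Oren is not required to hold a retail food licence.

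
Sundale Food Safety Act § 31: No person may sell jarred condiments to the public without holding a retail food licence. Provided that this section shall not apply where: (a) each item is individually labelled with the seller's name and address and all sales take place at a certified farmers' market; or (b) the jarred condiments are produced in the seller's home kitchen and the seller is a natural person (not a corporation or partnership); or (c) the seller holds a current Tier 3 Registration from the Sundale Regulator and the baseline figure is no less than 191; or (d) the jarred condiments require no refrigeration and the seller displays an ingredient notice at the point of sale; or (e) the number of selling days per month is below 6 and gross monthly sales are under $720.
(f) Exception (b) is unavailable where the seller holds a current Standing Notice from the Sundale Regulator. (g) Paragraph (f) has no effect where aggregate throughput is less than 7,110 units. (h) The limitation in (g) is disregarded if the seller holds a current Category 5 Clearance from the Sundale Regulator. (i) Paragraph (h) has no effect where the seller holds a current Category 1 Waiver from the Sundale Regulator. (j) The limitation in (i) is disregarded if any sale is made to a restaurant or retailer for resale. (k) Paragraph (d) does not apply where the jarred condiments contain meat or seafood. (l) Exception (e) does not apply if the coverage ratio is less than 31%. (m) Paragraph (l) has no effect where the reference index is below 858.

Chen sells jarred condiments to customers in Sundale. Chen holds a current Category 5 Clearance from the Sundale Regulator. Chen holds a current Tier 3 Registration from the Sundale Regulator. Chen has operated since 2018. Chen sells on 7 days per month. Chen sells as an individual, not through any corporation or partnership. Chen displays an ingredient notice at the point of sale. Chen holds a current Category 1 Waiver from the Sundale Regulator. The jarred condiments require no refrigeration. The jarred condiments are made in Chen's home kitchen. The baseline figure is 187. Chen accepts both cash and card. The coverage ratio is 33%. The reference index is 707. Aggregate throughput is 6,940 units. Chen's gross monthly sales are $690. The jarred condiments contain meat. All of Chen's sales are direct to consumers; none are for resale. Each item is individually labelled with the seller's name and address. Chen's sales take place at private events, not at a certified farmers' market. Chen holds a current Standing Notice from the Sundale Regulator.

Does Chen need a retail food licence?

Exception (a) fails — sales are at private events, not a certified farmers' market.
Exception (b): the jarred condiments are home-kitchen produced; the seller is a natural person — every condition holds. Considering the limiting provisions: (f) would limit (b) — a current Standing Notice is held — but (g) sets (f) aside: (g) operates against (f): aggregate throughput is 6,940 units, less than the 7,110 units limit. (h) would limit (g) — a current Category 5 Clearance is held — but (i) sets (h) aside: (i) operates against (h): a current Category 1 Waiver is held. (j) is not engaged (no sales are for resale), so (i) stands. Exception (b) stands.
Exception (c) requires that the baseline figure is no less than 191; but the baseline figure is 187, short of 191, so (c) is unavailable.
Exception (d) is satisfied on its face — the jarred condiments are shelf-stable; an ingredient notice is displayed. However, paragraph (k) must be considered: (k) operates against (d): the jarred condiments contain meat. So (d) is unavailable.
Exception (e) requires that the number of selling days per month is below 6; but the number of selling days per month is 7, not below 6, so (e) is unavailable.

No — exception (b) applies; Chen is not required to hold a retail food licence.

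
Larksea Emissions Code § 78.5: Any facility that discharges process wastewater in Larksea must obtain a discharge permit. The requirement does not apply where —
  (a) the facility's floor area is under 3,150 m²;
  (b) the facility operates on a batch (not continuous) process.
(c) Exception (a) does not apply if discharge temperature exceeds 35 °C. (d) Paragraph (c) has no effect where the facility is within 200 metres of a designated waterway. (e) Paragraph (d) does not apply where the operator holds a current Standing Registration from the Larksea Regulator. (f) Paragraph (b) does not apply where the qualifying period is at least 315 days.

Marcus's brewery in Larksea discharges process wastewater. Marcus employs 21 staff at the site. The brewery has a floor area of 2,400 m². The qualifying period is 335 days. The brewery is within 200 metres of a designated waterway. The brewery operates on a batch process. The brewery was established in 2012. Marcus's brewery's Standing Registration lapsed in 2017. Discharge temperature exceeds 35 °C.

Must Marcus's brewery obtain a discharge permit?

No — exception (a) applies; Marcus's brewery is not required to obtain a discharge permit.

Exception (a)'s conditions are all satisfied: the facility's floor area is 2,400 m², under the 3,150 m² limit. Under paragraphs (c)–(e): (c) is engaged (discharge temperature exceeds 35 °C), but is overridden by (d): (d) applies — the brewery is within 200 m of a designated waterway. (e), which would lift (d), is inapplicable — no current Standing Registration is held. So (a) applies.
Exception (b) is satisfied on its face — the facility operates on a batch process. But: (f) applies — the qualifying period is 335 days, meeting the 315 days threshold. (b) is therefore removed.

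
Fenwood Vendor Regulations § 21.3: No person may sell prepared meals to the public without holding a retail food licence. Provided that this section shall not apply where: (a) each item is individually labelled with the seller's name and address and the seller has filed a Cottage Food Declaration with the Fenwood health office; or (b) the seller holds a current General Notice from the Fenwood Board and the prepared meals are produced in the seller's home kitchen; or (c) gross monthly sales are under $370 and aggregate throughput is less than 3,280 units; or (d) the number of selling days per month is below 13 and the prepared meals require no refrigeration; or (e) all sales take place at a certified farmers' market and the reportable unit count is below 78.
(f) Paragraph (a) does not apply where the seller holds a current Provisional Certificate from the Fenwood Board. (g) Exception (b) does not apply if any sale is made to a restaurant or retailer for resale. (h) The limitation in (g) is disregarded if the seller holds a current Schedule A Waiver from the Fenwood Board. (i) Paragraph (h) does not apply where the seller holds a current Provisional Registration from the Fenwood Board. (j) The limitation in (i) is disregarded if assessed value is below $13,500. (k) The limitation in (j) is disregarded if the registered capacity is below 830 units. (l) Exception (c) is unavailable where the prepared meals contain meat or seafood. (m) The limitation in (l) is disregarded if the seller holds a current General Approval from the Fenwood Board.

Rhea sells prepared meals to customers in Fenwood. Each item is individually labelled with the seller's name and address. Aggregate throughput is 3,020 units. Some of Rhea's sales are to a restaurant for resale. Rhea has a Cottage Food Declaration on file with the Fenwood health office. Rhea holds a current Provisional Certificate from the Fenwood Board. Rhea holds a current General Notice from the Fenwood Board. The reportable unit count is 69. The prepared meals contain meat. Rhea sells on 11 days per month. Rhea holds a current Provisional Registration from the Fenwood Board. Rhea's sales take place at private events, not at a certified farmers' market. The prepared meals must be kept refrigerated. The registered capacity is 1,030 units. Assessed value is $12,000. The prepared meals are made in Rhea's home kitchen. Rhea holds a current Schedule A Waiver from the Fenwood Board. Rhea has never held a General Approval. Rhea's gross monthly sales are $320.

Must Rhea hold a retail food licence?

No — exception (b) applies; Rhea is not required to hold a retail food licence.

Exception (a)'s conditions are all satisfied: items are individually labelled; a Cottage Food Declaration is on file. But: (f) is engaged — a current Provisional Certificate is held. (a) is therefore removed.
Exception (b): a current General Notice is held; the prepared meals are home-kitchen produced — every condition holds. Applying paragraphs (g)–(k): (g) would limit (b) — some sales are to a restaurant for resale — but (h) sets (g) aside: (h) operates against (g): a current Schedule A Waiver is held. (i) would limit (h) — a current Provisional Registration is held — but (j) sets (i) aside: (j) is triggered — assessed value is $12,000, below the $13,500 limit. (k), which would lift (j), is not engaged — the registered capacity is 1,030 units, not below 830 units. So (b) applies.
Exception (c) is satisfied on its face — gross monthly sales are $320, under the $370 limit; aggregate throughput is 3,020 units, less than the 3,280 units limit. But: (l) is triggered — the prepared meals contain meat. (m), which would lift (l), is not triggered — the General Approval is not current. Exception (c) does not apply.
Exception (d) does not apply: the prepared meals require refrigeration.
Exception (e) does not apply: sales are at private events, not a certified farmers' market.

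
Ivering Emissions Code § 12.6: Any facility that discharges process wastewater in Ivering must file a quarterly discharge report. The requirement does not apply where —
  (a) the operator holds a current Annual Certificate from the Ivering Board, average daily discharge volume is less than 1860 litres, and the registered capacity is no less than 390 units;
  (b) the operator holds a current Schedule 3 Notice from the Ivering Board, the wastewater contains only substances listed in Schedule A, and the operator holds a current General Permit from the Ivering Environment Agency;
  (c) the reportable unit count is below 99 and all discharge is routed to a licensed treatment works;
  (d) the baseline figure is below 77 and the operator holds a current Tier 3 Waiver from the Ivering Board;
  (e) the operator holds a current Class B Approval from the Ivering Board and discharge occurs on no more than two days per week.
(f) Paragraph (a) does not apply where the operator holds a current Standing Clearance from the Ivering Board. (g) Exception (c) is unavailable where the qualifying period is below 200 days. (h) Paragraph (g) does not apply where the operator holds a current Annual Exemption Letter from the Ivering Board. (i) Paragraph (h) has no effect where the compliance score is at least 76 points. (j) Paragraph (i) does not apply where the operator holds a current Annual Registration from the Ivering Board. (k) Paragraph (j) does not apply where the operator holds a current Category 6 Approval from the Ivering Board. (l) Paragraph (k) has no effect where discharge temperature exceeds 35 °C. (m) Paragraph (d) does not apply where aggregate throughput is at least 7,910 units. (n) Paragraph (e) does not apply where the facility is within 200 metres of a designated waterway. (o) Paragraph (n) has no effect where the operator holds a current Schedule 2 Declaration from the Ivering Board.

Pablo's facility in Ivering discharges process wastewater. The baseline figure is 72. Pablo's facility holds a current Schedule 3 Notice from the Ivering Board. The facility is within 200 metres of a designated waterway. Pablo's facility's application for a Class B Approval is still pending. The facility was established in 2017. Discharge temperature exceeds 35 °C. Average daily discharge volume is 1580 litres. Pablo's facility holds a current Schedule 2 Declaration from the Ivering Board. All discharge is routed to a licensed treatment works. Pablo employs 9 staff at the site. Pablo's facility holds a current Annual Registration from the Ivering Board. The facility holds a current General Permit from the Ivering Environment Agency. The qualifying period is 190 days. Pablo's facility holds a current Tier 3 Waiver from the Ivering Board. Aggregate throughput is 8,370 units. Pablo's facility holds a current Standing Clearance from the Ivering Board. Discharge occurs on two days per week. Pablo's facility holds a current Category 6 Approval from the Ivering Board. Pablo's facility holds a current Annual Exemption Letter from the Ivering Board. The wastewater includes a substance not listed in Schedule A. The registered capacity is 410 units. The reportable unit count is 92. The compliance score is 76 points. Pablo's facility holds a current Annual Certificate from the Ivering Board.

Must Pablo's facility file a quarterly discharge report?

No — exception (c) applies; Pablo's facility is not required to file a quarterly discharge report.

Exception (a): a current Annual Certificate is held; average daily discharge volume is 1580 litres, less than the 1860 litres limit; the registered capacity is 410 units, meeting the 390 units threshold — every condition holds. However, paragraph (f) must be considered: (f) operates against (a): a current Standing Clearance is held. Exception (a) does not apply.
Exception (b) fails — the wastewater includes a non-Schedule-A substance.
Exception (c) is satisfied on its face — the reportable unit count is 92, below the 99 limit; discharge is routed to a licensed treatment works. Applying paragraphs (g)–(l): (g) applies (the qualifying period is 190 days, below the 200 days limit), but is set aside by (h): (h) operates — a current Annual Exemption Letter is held. (i) would limit (h) — the compliance score is 76 points, meeting the 76 points threshold — but (j) sets (i) aside: (j) operates against (i): a current Annual Registration is held. (k) operates (a current Category 6 Approval is held), but is set aside by (l): (l) operates — discharge temperature exceeds 35 °C. So (c) applies.
Exception (d): the baseline figure is 72, below the 77 limit; a current Tier 3 Waiver is held — every condition holds. However, paragraph (m) must be considered: (m) operates against (d): aggregate throughput is 8,370 units, meeting the 7,910 units threshold. So (d) is unavailable.
Exception (e) fails — the Class B Approval is not current.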